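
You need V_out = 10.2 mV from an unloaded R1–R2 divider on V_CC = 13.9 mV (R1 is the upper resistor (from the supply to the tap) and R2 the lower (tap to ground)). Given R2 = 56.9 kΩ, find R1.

R1 ≈ 20.6 kΩ

Required fraction k = V_out/V_CC = 0.7338.
R1 = R2·(1/k − 1) = 56.9 × 0.3627 = 20.64 kΩ.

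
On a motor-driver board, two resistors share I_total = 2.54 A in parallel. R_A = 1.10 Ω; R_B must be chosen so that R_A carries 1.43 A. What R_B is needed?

R_B ≈ 1.42 Ω

In a two-way split, I_A/I_total = R_B/(R_A + R_B).
With f = 0.5630, R_B = R_A · f/(1−f) = 1.10 × 1.288 = 1.417 Ω.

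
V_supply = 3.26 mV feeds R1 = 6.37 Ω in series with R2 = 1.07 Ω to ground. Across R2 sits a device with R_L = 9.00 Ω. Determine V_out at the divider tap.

First combine the lower leg with the load: R2 ‖ R_L = 0.9563 Ω.
Now apply the divider: V_out = 3.26 × 0.1305 = 0.4255 mV.

V_out ≈ 0.426 mV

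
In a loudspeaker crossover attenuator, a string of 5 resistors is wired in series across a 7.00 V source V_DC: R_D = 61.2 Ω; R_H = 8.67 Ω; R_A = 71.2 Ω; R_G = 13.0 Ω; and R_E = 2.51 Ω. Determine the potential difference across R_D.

Total series resistance ΣR = 61.2 + 8.67 + 71.2 + 13.0 + 2.51 = 156.6 Ω.
By the voltage-divider rule, V = 7.00 × 61.20/156.6 = 2.736 V.

V ≈ 2.74 V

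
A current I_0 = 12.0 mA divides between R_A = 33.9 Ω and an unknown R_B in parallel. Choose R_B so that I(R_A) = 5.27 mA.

Two-branch current divider: I_A = I_0 · R_B/(R_A + R_B).
5.27/12.0 = R_B/(R_A + R_B) → R_B = R_A · (0.4392)/(1 − 0.4392) = 33.9 × 0.7831 = 26.55 Ω.

R_B ≈ 26.5 Ω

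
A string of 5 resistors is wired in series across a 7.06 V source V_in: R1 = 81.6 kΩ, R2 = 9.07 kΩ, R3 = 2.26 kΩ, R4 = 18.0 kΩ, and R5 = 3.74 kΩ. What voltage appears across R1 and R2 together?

ΣR = 81.6 + 9.07 + 2.26 + 18.0 + 3.74 = 114.7 kΩ.
R_{R1..R2} = 81.6 + 9.07 = 90.67 kΩ.
Voltage divider: V = V_in · (90.67 / 114.7) = 7.06 × 0.7907 = 5.582 V.

V ≈ 5.58 V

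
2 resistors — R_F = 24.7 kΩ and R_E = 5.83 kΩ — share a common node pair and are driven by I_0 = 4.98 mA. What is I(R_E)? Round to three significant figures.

For two parallel branches, I_k = I_0 · (other R)/(sum of R).
So I = 4.98 × 24.7/30.53 = 4.029 mA.

I ≈ 4.03 mA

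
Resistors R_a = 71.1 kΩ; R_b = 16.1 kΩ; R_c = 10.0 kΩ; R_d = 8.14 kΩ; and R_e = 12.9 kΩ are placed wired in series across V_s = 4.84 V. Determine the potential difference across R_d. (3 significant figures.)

ΣR = 71.1 + 16.1 + 10.0 + 8.14 + 12.9 = 118.2 kΩ.
Voltage divider: V = V_s · (8.140 / 118.2) = 4.84 × 0.06884 = 0.3332 V.

V ≈ 0.333 V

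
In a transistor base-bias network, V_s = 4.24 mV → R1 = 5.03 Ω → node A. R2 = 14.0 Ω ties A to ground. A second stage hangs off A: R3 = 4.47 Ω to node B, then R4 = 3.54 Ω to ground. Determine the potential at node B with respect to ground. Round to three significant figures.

Looking into the second stage from A: R3 + R4 = 8.010 Ω appears in parallel with R2.
R2 ‖ (R3+R4) = 5.095 Ω.
V_A = 4.24 × 5.095/(5.03 + 5.095) = 2.134 mV.
V_B = V_A × 0.4419 = 0.9429 mV.

V_B ≈ 0.943 mV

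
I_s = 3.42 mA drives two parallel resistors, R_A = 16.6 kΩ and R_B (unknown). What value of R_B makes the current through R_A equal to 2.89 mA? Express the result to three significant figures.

Two-branch current divider: I_A = I_s · R_B/(R_A + R_B).
2.89/3.42 = R_B/(R_A + R_B) → R_B = R_A · (0.8450)/(1 − 0.8450) = 16.6 × 5.453 = 90.52 kΩ.

R_B ≈ 90.5 kΩ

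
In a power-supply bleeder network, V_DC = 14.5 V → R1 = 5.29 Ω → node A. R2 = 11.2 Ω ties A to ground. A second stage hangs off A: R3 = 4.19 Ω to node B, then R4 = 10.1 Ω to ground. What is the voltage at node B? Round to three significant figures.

Node A sees R2 in parallel with the series input of stage 2, R3 + R4 = 14.29 Ω.
Effective lower resistance at A: R2 ‖ 14.29 = 6.279 Ω.
First divider: V_A = V_DC · 6.279/(5.29 + 6.279) = 7.870 V.
V_B = V_A × 0.7068 = 5.562 V.

V_B ≈ 5.56 V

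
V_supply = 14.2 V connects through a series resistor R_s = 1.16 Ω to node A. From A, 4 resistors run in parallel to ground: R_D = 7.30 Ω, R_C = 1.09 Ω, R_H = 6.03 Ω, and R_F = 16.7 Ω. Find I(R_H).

I ≈ 0.948 A

Equivalent of the parallel group: R_p = 0.7812 Ω.
Node voltage V_A = V_supply · R_p/(R_s + R_p) = 14.2 × 0.4024 = 5.714 V.
I(R_H) = V_A / R_H = 5.714/6.03 = 0.9477 A.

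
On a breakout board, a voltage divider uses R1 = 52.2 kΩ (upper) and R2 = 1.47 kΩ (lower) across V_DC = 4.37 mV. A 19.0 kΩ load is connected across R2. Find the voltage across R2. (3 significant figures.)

R2 ‖ R_L = (1.47 × 19.0)/(1.47 + 19.0) = 1.364 kΩ.
Voltage divider with the loaded lower leg: V_out = 4.37 × 1.364/(52.2 + 1.364) = 4.37 × 0.02547 = 0.1113 mV.

V_out ≈ 0.111 mV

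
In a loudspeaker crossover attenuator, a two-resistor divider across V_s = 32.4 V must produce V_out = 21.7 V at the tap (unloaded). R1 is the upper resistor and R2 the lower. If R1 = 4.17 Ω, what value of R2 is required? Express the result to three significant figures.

R2 ≈ 8.46 Ω

The divider ratio is R2/(R1+R2) = 21.7/32.4 = 0.6698.
Rearranging, R2 = R1·k/(1−k) = 4.17 × 2.028 = 8.457 Ω.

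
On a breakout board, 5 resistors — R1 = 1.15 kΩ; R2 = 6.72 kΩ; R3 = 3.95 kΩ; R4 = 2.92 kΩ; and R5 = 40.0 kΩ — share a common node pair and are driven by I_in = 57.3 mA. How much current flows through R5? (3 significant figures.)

I ≈ 0.874 mA

ΣG = 1/1.15 + 1/6.72 + 1/3.95 + 1/2.92 + 1/40.0 = 1.639.
By the current-divider rule, I = I_in · G_k/ΣG = 57.3 × 0.01525 = 0.8740 mA.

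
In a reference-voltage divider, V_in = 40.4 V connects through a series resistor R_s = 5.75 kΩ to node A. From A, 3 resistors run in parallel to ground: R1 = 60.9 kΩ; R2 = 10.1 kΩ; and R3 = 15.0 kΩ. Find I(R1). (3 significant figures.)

I ≈ 0.324 mA

Equivalent of the parallel group: R_p = 5.492 kΩ.
V_A = 40.4 × 5.492/11.24 = 19.74 V.
Branch current I = V_A/R1 = 19.74/60.9 = 0.3241 mA.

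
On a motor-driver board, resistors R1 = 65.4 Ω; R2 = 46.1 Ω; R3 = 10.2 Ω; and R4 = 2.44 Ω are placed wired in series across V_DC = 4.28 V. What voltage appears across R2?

Series total: ΣR = 65.4 + 46.1 + 10.2 + 2.44 = 124.1 Ω.
Voltage divider: V = V_DC · (46.10 / 124.1) = 4.28 × 0.3714 = 1.589 V.

V ≈ 1.59 V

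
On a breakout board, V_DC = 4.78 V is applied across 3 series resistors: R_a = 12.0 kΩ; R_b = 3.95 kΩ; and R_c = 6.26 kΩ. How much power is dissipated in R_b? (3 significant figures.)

P ≈ 0.183 mW

The common current is I = 4.78/22.21 = 0.2152 mA.
V(R_b) = I·R = 0.8501 V; P = V·I = 0.8501 × 0.2152 = 0.1830 mW.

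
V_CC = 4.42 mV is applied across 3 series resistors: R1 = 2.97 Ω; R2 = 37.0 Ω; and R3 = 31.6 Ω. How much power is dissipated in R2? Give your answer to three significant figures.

P ≈ 0.141 µW

The common current is I = 4.42/71.57 = 0.06176 mA.
P(R2) = I²·R2 = (0.06176)² × 37.0 = 0.1411 µW.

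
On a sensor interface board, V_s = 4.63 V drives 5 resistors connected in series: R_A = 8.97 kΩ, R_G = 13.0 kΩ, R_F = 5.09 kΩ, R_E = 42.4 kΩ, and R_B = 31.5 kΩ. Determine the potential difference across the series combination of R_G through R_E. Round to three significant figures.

ΣR = 8.97 + 13.0 + 5.09 + 42.4 + 31.5 = 101.0 kΩ.
R_{R_G..R_E} = 13.0 + 5.09 + 42.4 = 60.49 kΩ.
By the voltage-divider rule, V = 4.63 × 60.49/101.0 = 2.774 V.

V ≈ 2.77 V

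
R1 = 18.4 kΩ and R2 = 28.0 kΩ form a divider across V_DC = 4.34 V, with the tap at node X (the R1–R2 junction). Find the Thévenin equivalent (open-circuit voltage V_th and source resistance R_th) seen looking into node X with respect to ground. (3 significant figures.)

V_th ≈ 2.62 V, R_th ≈ 11.1 kΩ

V_th is the unloaded tap voltage: V_DC · R2/(R1+R2) = 4.34 × 0.6034 = 2.619 V.
Zeroing V_DC shorts the top of R1 to ground, so R_th = R1 ‖ R2 = 11.10 kΩ.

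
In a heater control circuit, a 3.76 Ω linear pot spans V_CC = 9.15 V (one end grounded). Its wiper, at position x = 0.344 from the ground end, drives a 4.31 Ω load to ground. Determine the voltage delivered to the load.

V_out ≈ 2.63 V

Split the track: R_lower = x·R_p = 1.293 Ω, R_upper = (1−x)·R_p = 2.467 Ω.
Lower segment in parallel with the load: 1.293 ‖ 4.31 = 0.9949 Ω.
Then V_out = V_CC · 0.9949/(2.467 + 0.9949) = 2.630 V.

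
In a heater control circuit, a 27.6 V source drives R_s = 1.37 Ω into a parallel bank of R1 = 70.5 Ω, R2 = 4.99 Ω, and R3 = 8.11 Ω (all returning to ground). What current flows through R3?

Combine the parallel branches: R_p = (1/70.5 + 1/4.99 + 1/8.11)⁻¹ = 2.960 Ω.
Node voltage V_A = V_DC · R_p/(R_s + R_p) = 27.6 × 0.6836 = 18.87 V.
I(R3) = V_A / R3 = 18.87/8.11 = 2.326 A.
(Check via current divider: I_total = 6.375 A; share G_k/ΣG = 0.3649 → same result.)

I ≈ 2.33 A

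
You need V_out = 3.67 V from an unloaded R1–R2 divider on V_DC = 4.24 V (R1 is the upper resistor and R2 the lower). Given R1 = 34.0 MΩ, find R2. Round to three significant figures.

R2 ≈ 219 MΩ

Required fraction k = V_out/V_DC = 0.8656.
So R2 = R1 · V_out/(V_DC − V_out) = 34.0 × 3.67/(4.24 − 3.67) = 34.0 × 6.439 = 218.9 MΩ.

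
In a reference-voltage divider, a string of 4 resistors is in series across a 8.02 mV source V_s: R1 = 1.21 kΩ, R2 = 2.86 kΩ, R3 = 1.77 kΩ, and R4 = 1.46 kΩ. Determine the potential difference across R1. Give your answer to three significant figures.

V ≈ 1.33 mV

Series total: ΣR = 1.21 + 2.86 + 1.77 + 1.46 = 7.300 kΩ.
V = V_s · R/ΣR = 8.02 × 0.1658 = 1.329 mV.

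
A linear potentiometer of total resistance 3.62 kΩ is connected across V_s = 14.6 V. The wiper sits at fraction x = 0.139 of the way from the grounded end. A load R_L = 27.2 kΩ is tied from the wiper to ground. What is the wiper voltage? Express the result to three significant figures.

V_out ≈ 2.00 V

Lower segment x·R_p = 0.5032 kΩ; upper segment (1−x)·R_p = 3.117 kΩ.
Lower segment in parallel with the load: 0.5032 ‖ 27.2 = 0.4940 kΩ.
Loaded-divider output: V_out = 14.6 × 0.1368 = 1.998 V.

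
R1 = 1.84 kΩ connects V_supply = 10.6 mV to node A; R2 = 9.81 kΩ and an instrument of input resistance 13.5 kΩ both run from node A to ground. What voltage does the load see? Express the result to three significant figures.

V_out ≈ 8.01 mV

R2 ‖ R_L = (9.81 × 13.5)/(9.81 + 13.5) = 5.681 kΩ.
Then V_out = V_supply · R2'/(R1 + R2') = 10.6 × 5.681/7.521 = 8.007 mV.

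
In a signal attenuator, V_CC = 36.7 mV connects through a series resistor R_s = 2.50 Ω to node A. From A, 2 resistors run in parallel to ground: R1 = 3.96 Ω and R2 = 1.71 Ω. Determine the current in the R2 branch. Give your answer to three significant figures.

I ≈ 6.94 mA

Equivalent of the parallel group: R_p = 1.194 Ω.
V_A = 36.7 × 1.194/3.694 = 11.86 mV.
I(R2) = V_A / R2 = 11.86/1.71 = 6.938 mA.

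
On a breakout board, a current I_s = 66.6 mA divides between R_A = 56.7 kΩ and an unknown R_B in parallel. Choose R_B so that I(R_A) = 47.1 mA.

R_B ≈ 137 kΩ

The fraction through R_A equals R_B/(R_A+R_B).
With f = 0.7072, R_B = R_A · f/(1−f) = 56.7 × 2.415 = 137.0 kΩ.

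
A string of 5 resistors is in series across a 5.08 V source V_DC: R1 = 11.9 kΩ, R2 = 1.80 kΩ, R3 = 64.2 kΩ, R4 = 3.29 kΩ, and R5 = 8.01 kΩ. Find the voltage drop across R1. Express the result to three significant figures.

ΣR = 11.9 + 1.80 + 64.2 + 3.29 + 8.01 = 89.20 kΩ.
V = V_DC · R/ΣR = 5.08 × 0.1334 = 0.6777 V.

V ≈ 0.678 V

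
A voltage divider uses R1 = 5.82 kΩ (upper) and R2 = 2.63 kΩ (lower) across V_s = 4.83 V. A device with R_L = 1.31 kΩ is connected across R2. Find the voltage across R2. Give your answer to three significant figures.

First combine the lower leg with the load: R2 ‖ R_L = 0.8744 kΩ.
Voltage divider with the loaded lower leg: V_out = 4.83 × 0.8744/(5.82 + 0.8744) = 4.83 × 0.1306 = 0.6309 V.

V_out ≈ 0.631 V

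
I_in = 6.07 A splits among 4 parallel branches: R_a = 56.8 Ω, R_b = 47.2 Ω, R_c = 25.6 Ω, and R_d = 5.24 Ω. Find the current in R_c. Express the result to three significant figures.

I ≈ 0.882 A

ΣG = 1/56.8 + 1/47.2 + 1/25.6 + 1/5.24 = 0.2687.
By the current-divider rule, I = I_in · G_k/ΣG = 6.07 × 0.1454 = 0.8825 A.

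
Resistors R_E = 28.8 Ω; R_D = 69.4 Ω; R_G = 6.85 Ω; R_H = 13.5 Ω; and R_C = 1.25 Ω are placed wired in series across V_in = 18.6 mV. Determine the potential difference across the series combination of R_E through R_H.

V ≈ 18.4 mV

ΣR = 28.8 + 69.4 + 6.85 + 13.5 + 1.25 = 119.8 Ω.
R_{R_E..R_H} = 28.8 + 69.4 + 6.85 + 13.5 = 118.6 Ω.
V = V_in · R/ΣR = 18.6 × 0.9896 = 18.41 mV.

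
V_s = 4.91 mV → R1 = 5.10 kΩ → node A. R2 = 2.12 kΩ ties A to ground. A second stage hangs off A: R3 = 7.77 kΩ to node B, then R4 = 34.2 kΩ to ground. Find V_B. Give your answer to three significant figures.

V_B ≈ 1.13 mV

Node A sees R2 in parallel with the series input of stage 2, R3 + R4 = 41.97 kΩ.
R2 ‖ (R3+R4) = 2.018 kΩ.
So V_A = 4.91 × 0.2835 = 1.392 mV.
Stage 2 is unloaded, so V_B = V_A · R4/(R3+R4) = 1.392 × 34.2/41.97 = 1.134 mV.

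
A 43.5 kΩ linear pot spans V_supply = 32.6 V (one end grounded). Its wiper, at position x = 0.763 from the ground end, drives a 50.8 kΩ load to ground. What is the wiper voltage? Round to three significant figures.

V_out ≈ 21.5 V

Split the track: R_lower = x·R_p = 33.19 kΩ, R_upper = (1−x)·R_p = 10.31 kΩ.
R_L loads the lower segment: effective lower R = 20.07 kΩ.
Then V_out = V_supply · 20.07/(10.31 + 20.07) = 21.54 V.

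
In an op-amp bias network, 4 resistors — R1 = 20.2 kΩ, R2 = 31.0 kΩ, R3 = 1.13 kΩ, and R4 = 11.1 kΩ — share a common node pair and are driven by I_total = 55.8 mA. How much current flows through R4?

Conductances: ΣG = 1/20.2 + 1/31.0 + 1/1.13 + 1/11.1 = 1.057 (1/kΩ).
R4 takes the fraction G_k/ΣG = 0.09009/1.057 = 0.08525, so I = 55.8 × 0.08525 = 4.757 mA.

I ≈ 4.76 mA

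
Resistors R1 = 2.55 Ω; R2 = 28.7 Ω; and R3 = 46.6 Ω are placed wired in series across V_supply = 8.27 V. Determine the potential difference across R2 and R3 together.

Total series resistance ΣR = 2.55 + 28.7 + 46.6 = 77.85 Ω.
R_{R2..R3} = 28.7 + 46.6 = 75.30 Ω.
By the voltage-divider rule, V = 8.27 × 75.30/77.85 = 7.999 V.

V ≈ 8.00 V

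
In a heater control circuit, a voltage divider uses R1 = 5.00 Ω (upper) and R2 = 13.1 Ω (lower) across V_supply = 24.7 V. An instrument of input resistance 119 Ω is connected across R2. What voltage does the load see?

First combine the lower leg with the load: R2 ‖ R_L = 11.80 Ω.
Voltage divider with the loaded lower leg: V_out = 24.7 × 11.80/(5.00 + 11.80) = 24.7 × 0.7024 = 17.35 V.

V_out ≈ 17.3 V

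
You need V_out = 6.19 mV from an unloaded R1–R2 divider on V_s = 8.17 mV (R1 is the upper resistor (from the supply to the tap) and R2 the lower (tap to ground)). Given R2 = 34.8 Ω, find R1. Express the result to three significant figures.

V_out/V_s = R2/(R1+R2) = 0.7576.
So R1 = R2 · (V_s/V_out − 1) = 34.8 × (8.17/6.19 − 1) = 34.8 × 0.3199 = 11.13 Ω.

R1 ≈ 11.1 Ω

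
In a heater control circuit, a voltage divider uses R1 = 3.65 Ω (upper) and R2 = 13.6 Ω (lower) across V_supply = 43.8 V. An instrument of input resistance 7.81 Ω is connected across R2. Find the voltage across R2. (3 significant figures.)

First combine the lower leg with the load: R2 ‖ R_L = 4.961 Ω.
Now apply the divider: V_out = 43.8 × 0.5761 = 25.23 V.

V_out ≈ 25.2 V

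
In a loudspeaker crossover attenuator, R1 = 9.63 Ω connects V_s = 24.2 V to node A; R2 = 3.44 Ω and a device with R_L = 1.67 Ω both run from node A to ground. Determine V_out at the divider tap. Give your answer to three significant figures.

V_out ≈ 2.53 V

First combine the lower leg with the load: R2 ‖ R_L = 1.124 Ω.
Voltage divider with the loaded lower leg: V_out = 24.2 × 1.124/(9.63 + 1.124) = 24.2 × 0.1045 = 2.530 V.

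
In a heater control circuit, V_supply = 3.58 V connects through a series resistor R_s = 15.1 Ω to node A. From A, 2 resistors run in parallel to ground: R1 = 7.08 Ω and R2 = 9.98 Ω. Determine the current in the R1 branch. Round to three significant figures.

Equivalent of the parallel group: R_p = 4.142 Ω.
Node voltage V_A = V_supply · R_p/(R_s + R_p) = 3.58 × 0.2152 = 0.7706 V.
I(R1) = V_A / R1 = 0.7706/7.08 = 0.1088 A.

I ≈ 0.109 A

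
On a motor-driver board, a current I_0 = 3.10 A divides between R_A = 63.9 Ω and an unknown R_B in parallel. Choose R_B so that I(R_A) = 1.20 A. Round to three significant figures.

Two-branch current divider: I_A = I_0 · R_B/(R_A + R_B).
1.20/3.10 = R_B/(R_A + R_B) → R_B = R_A · (0.3871)/(1 − 0.3871) = 63.9 × 0.6316 = 40.36 Ω.

R_B ≈ 40.4 Ω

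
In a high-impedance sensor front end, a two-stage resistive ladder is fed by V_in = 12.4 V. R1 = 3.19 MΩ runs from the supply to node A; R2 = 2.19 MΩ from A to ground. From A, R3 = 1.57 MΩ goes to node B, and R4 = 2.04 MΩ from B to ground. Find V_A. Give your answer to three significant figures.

Looking into the second stage from A: R3 + R4 = 3.610 MΩ appears in parallel with R2.
Effective lower resistance at A: R2 ‖ 3.610 = 1.363 MΩ.
So V_A = 12.4 × 0.2994 = 3.712 V.

V_A ≈ 3.71 V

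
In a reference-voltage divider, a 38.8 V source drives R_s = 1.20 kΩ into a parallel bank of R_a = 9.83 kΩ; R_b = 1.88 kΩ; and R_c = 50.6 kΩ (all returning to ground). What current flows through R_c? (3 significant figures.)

I ≈ 0.430 mA

Parallel bank: R_p = 1/(1/9.83 + 1/1.88 + 1/50.6) = 1.530 kΩ.
V_A by voltage divider: V_A = 38.8 × 1.530/(1.20 + 1.530) = 21.75 V.
I(R_c) = V_A / R_c = 21.75/50.6 = 0.4298 mA.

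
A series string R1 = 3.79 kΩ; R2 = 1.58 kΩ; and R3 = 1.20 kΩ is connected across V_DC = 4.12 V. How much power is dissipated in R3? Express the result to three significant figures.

The common current is I = 4.12/6.570 = 0.6271 mA.
P = I²R = 0.3932 × 1.20 = 0.4719 mW.

P ≈ 0.472 mW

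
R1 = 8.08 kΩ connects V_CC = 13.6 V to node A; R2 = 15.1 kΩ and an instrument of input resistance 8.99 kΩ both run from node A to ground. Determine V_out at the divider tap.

The load sits in parallel with R2, giving an effective lower resistance R2' = R2·R_L/(R2+R_L) = 5.635 kΩ.
Then V_out = V_CC · R2'/(R1 + R2') = 13.6 × 5.635/13.72 = 5.588 V.

V_out ≈ 5.59 V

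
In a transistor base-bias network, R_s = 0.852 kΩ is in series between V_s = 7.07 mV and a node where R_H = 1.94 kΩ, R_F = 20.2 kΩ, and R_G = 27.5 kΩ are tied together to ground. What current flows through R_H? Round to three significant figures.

Parallel bank: R_p = 1/(1/1.94 + 1/20.2 + 1/27.5) = 1.663 kΩ.
V_A = 7.07 × 1.663/2.515 = 4.675 mV.
I(R_H) = V_A / R_H = 4.675/1.94 = 2.410 µA.

I ≈ 2.41 µA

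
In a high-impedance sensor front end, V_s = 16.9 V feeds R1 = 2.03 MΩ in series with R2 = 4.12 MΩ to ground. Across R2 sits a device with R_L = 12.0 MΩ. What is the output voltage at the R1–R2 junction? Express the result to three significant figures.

V_out ≈ 10.2 V

First combine the lower leg with the load: R2 ‖ R_L = 3.067 MΩ.
Voltage divider with the loaded lower leg: V_out = 16.9 × 3.067/(2.03 + 3.067) = 16.9 × 0.6017 = 10.17 V.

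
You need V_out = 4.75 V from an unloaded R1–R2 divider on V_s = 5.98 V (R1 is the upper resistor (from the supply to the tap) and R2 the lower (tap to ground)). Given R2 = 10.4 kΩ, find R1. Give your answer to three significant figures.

R1 ≈ 2.69 kΩ

Required fraction k = V_out/V_s = 0.7943.
R1 = R2·(1/k − 1) = 10.4 × 0.2589 = 2.693 kΩ.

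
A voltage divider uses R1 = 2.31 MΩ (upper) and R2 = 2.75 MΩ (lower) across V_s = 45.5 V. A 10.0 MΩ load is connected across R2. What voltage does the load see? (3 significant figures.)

The load sits in parallel with R2, giving an effective lower resistance R2' = R2·R_L/(R2+R_L) = 2.157 MΩ.
Now apply the divider: V_out = 45.5 × 0.4829 = 21.97 V.
(Unloaded it would be 24.7 V; the load pulls it down.)

V_out ≈ 22.0 V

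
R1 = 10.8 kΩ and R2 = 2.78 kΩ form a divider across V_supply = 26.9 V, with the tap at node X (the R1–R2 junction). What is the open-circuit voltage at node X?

V_th ≈ 5.51 V

Open-circuit (no load on X): V_th = V_supply · R2/(R1 + R2) = 26.9 × 2.78/(10.80 + 2.78) = 5.507 V.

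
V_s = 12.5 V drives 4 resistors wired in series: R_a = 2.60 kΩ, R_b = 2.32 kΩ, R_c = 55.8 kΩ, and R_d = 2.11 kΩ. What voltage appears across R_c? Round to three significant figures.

Series total: ΣR = 2.60 + 2.32 + 55.8 + 2.11 = 62.83 kΩ.
V = V_s · R/ΣR = 12.5 × 0.8881 = 11.10 V.

V ≈ 11.1 V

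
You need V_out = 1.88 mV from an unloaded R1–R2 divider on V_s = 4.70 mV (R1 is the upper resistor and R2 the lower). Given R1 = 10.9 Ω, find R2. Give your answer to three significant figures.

R2 ≈ 7.27 Ω

The divider ratio is R2/(R1+R2) = 1.88/4.70 = 0.4000.
R2 = R1 · 0.4000/(1 − 0.4000) = 7.267 Ω.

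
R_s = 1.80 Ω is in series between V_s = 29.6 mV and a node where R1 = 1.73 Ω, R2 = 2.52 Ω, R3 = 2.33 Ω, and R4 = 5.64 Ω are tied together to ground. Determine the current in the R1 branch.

Equivalent of the parallel group: R_p = 0.6324 Ω.
Node voltage V_A = V_s · R_p/(R_s + R_p) = 29.6 × 0.2600 = 7.695 mV.
I(R1) = V_A / R1 = 7.695/1.73 = 4.448 mA.

I ≈ 4.45 mA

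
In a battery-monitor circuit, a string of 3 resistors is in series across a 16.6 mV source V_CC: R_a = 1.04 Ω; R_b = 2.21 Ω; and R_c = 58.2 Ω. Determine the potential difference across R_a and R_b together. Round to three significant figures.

Total series resistance ΣR = 1.04 + 2.21 + 58.2 = 61.45 Ω.
R_{R_a..R_b} = 1.04 + 2.21 = 3.250 Ω.
Voltage divider: V = V_CC · (3.250 / 61.45) = 16.6 × 0.05289 = 0.8779 mV.

V ≈ 0.878 mV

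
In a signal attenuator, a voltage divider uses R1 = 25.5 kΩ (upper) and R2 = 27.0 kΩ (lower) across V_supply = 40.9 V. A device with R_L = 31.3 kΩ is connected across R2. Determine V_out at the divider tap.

R2 ‖ R_L = (27.0 × 31.3)/(27.0 + 31.3) = 14.50 kΩ.
Then V_out = V_supply · R2'/(R1 + R2') = 40.9 × 14.50/40.00 = 14.82 V.

V_out ≈ 14.8 V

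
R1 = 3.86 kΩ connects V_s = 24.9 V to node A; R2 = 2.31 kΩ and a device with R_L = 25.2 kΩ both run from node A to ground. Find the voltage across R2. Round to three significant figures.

First combine the lower leg with the load: R2 ‖ R_L = 2.116 kΩ.
Now apply the divider: V_out = 24.9 × 0.3541 = 8.817 V.

V_out ≈ 8.82 V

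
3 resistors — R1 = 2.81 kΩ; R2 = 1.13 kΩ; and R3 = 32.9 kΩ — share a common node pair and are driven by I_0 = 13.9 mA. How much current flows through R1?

ΣG = 1/2.81 + 1/1.13 + 1/32.9 = 1.271.
By the current-divider rule, I = I_0 · G_k/ΣG = 13.9 × 0.2799 = 3.891 mA.

I ≈ 3.89 mA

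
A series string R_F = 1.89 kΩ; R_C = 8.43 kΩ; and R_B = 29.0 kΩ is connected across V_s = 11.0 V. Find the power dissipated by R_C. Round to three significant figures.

P ≈ 0.660 mW

Series current I = V_s/ΣR = 11.0/39.32 = 0.2798 mA.
P = I²R = 0.07826 × 8.43 = 0.6598 mW.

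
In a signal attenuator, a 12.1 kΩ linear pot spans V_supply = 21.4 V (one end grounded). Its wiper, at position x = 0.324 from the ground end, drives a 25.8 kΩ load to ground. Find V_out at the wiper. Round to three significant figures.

Lower segment x·R_p = 3.920 kΩ; upper segment (1−x)·R_p = 8.180 kΩ.
R_L loads the lower segment: effective lower R = 3.403 kΩ.
Loaded-divider output: V_out = 21.4 × 0.2938 = 6.288 V.

V_out ≈ 6.29 V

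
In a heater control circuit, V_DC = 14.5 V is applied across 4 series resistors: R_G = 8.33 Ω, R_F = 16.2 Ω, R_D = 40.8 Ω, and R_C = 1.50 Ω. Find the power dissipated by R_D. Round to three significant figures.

P ≈ 1.92 W

The common current is I = 14.5/66.83 = 0.2170 A.
P(R_D) = I²·R_D = (0.2170)² × 40.8 = 1.921 W.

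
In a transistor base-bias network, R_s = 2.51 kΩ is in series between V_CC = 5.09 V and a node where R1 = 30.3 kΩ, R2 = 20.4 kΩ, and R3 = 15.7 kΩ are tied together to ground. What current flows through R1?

I ≈ 0.123 mA

Equivalent of the parallel group: R_p = 6.863 kΩ.
V_A = 5.09 × 6.863/9.373 = 3.727 V.
I(R1) = V_A / R1 = 3.727/30.3 = 0.1230 mA.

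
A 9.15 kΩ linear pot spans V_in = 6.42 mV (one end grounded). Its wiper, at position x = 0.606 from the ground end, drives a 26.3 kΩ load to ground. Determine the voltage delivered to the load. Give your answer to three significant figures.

Lower segment x·R_p = 5.545 kΩ; upper segment (1−x)·R_p = 3.605 kΩ.
R_L loads the lower segment: effective lower R = 4.579 kΩ.
Loaded-divider output: V_out = 6.42 × 0.5595 = 3.592 mV.
(Unloaded: V_out = x·V_in = 3.89 mV.)

V_out ≈ 3.59 mV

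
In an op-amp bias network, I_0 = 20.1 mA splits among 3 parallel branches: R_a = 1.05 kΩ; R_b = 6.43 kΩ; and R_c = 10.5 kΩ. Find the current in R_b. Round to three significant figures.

Total conductance ΣG = 1/1.05 + 1/6.43 + 1/10.5 = 1.203 (units of 1/kΩ).
R_b takes the fraction G_k/ΣG = 0.1555/1.203 = 0.1293, so I = 20.1 × 0.1293 = 2.598 mA.

I ≈ 2.60 mA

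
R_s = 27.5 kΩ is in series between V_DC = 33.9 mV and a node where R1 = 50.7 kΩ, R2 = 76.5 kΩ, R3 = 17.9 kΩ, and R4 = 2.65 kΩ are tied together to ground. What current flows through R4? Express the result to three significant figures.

I ≈ 0.926 µA

Equivalent of the parallel group: R_p = 2.146 kΩ.
Node voltage V_A = V_DC · R_p/(R_s + R_p) = 33.9 × 0.07238 = 2.454 mV.
Branch current I = V_A/R4 = 2.454/2.65 = 0.9259 µA.
(Check via current divider: I_total = 1.143 µA; share G_k/ΣG = 0.8097 → same result.)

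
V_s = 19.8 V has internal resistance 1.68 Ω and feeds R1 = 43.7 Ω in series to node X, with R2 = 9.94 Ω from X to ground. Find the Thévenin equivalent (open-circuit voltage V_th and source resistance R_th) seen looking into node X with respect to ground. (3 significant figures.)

V_th ≈ 3.56 V, R_th ≈ 8.15 Ω

R1' = 1.68 + 43.7 = 45.38 Ω (source resistance + R1).
Open-circuit (no load on X): V_th = V_s · R2/(R1' + R2) = 19.8 × 9.94/(45.38 + 9.94) = 3.558 V.
Looking into X with the source shorted: R_th = R1'·R2/(R1'+R2) = 45.38 × 9.94/55.32 = 8.154 Ω.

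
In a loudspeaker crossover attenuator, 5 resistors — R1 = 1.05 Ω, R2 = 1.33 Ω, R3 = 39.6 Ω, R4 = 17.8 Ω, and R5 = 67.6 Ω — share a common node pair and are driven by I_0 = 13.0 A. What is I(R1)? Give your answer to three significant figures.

I ≈ 6.88 A

Total conductance ΣG = 1/1.05 + 1/1.33 + 1/39.6 + 1/17.8 + 1/67.6 = 1.800 (units of 1/Ω).
By the current-divider rule, I = I_0 · G_k/ΣG = 13.0 × 0.5290 = 6.876 A.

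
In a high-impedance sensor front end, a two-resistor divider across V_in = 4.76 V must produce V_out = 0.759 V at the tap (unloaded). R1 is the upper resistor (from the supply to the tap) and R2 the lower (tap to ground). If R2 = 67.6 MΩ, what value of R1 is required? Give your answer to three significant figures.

V_out/V_in = R2/(R1+R2) = 0.1595.
R1 = R2·(1/k − 1) = 67.6 × 5.271 = 356.3 MΩ.

R1 ≈ 356 MΩ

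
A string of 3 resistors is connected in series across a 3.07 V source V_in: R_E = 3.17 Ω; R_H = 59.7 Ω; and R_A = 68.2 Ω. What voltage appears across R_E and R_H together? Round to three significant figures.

V ≈ 1.47 V

Series total: ΣR = 3.17 + 59.7 + 68.2 = 131.1 Ω.
R_{R_E..R_H} = 3.17 + 59.7 = 62.87 Ω.
Voltage divider: V = V_in · (62.87 / 131.1) = 3.07 × 0.4797 = 1.473 V.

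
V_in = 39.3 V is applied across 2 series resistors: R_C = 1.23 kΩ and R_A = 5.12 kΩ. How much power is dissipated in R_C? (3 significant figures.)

P ≈ 47.1 mW

ΣR = 6.350 kΩ → I = 39.3/6.350 = 6.189 mA.
V(R_C) = I·R = 7.612 V; P = V·I = 7.612 × 6.189 = 47.11 mW.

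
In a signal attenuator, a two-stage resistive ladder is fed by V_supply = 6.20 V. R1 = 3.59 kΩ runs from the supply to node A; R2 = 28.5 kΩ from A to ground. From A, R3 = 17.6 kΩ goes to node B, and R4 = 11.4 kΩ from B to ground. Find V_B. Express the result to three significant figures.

Node A sees R2 in parallel with the series input of stage 2, R3 + R4 = 29.00 kΩ.
R2 ‖ (R3+R4) = 14.37 kΩ.
So V_A = 6.20 × 0.8002 = 4.961 V.
Stage 2 is unloaded, so V_B = V_A · R4/(R3+R4) = 4.961 × 11.4/29.00 = 1.950 V.

V_B ≈ 1.95 V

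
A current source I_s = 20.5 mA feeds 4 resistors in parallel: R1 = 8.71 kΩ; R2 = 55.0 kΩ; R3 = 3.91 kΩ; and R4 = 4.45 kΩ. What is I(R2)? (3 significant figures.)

ΣG = 1/8.71 + 1/55.0 + 1/3.91 + 1/4.45 = 0.6135.
R2 takes the fraction G_k/ΣG = 0.01818/0.6135 = 0.02964, so I = 20.5 × 0.02964 = 0.6076 mA.

I ≈ 0.608 mA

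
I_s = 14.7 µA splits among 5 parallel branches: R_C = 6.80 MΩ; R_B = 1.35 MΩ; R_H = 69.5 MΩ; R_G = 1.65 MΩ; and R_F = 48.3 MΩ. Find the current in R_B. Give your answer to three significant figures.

I ≈ 7.12 µA

Total conductance ΣG = 1/6.80 + 1/1.35 + 1/69.5 + 1/1.65 + 1/48.3 = 1.529 (units of 1/MΩ).
Current divider: I(R_B) = I_s · G_k/ΣG = 14.7 × (0.7407/1.529) = 14.7 × 0.4845 = 7.122 µA.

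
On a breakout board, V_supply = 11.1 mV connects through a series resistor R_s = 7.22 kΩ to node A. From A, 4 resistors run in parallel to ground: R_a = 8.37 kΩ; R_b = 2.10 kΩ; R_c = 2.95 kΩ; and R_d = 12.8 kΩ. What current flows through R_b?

I ≈ 0.636 µA

Parallel bank: R_p = 1/(1/8.37 + 1/2.10 + 1/2.95 + 1/12.8) = 0.9874 kΩ.
Node voltage V_A = V_supply · R_p/(R_s + R_p) = 11.1 × 0.1203 = 1.335 mV.
I(R_b) = V_A / R_b = 1.335/2.10 = 0.6359 µA.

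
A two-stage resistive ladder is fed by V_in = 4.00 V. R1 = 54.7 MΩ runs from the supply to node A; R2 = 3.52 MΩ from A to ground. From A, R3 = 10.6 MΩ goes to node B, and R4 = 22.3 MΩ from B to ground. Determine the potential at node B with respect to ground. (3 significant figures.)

V_B ≈ 0.149 V

The second stage (R3 + R4 = 32.90 MΩ) loads node A in parallel with R2.
Effective lower resistance at A: R2 ‖ 32.90 = 3.180 MΩ.
So V_A = 4.00 × 0.05494 = 0.2198 V.
Then the unloaded second divider: V_B = V_A × R4/(R3+R4) = 0.2198 × 0.6778 = 0.1490 V.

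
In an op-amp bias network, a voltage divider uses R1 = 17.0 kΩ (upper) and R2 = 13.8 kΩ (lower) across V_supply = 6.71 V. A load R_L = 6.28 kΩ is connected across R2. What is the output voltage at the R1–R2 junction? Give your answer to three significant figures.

R2 ‖ R_L = (13.8 × 6.28)/(13.8 + 6.28) = 4.316 kΩ.
Now apply the divider: V_out = 6.71 × 0.2025 = 1.359 V.
(Unloaded it would be 3.01 V; the load pulls it down.)

V_out ≈ 1.36 V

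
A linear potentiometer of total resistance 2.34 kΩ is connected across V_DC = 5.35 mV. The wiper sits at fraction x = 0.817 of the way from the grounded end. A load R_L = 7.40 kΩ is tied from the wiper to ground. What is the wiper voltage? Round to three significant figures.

The pot divides into 0.4282 kΩ above the wiper and 1.912 kΩ below.
Lower segment in parallel with the load: 1.912 ‖ 7.40 = 1.519 kΩ.
Then V_out = V_DC · 1.519/(0.4282 + 1.519) = 4.174 mV.

V_out ≈ 4.17 mV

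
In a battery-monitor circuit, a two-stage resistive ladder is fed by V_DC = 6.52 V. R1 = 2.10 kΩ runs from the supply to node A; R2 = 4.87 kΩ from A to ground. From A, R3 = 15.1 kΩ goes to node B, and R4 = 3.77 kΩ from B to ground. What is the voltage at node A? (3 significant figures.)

The second stage (R3 + R4 = 18.87 kΩ) loads node A in parallel with R2.
Effective lower resistance at A: R2 ‖ 18.87 = 3.871 kΩ.
V_A = 6.52 × 3.871/(2.10 + 3.871) = 4.227 V.

V_A ≈ 4.23 V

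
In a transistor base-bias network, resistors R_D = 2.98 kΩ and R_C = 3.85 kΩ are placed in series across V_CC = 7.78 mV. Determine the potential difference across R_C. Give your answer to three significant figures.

ΣR = 2.98 + 3.85 = 6.830 kΩ.
Voltage divider: V = V_CC · (3.850 / 6.830) = 7.78 × 0.5637 = 4.386 mV.

V ≈ 4.39 mV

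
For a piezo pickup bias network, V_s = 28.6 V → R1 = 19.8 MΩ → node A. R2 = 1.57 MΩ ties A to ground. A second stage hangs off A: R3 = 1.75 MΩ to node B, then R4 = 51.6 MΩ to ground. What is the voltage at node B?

V_B ≈ 1.98 V

The second stage (R3 + R4 = 53.35 MΩ) loads node A in parallel with R2.
Effective lower resistance at A: R2 ‖ 53.35 = 1.525 MΩ.
V_A = 28.6 × 1.525/(19.8 + 1.525) = 2.045 V.
V_B = V_A × 0.9672 = 1.978 V.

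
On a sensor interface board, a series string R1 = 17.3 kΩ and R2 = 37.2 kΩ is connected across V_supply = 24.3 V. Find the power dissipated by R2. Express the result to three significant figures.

P ≈ 7.40 mW

The common current is I = 24.3/54.50 = 0.4459 mA.
V(R2) = I·R = 16.59 V; P = V·I = 16.59 × 0.4459 = 7.395 mW.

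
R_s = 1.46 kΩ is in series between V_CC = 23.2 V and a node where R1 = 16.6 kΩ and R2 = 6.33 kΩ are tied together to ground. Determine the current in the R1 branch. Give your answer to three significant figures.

I ≈ 1.06 mA

Combine the parallel branches: R_p = (1/16.6 + 1/6.33)⁻¹ = 4.583 kΩ.
V_A = 23.2 × 4.583/6.043 = 17.59 V.
I(R1) = V_A / R1 = 17.59/16.6 = 1.060 mA.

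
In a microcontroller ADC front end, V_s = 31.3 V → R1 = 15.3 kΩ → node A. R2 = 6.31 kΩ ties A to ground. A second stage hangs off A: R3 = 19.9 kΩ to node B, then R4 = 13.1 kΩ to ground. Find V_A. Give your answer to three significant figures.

V_A ≈ 8.05 V

Looking into the second stage from A: R3 + R4 = 33.00 kΩ appears in parallel with R2.
R2 ‖ (R3+R4) = 5.297 kΩ.
So V_A = 31.3 × 0.2572 = 8.050 V.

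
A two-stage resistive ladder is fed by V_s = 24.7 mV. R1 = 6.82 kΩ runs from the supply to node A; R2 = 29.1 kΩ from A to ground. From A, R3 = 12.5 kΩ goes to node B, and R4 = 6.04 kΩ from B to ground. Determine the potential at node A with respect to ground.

V_A ≈ 15.4 mV

Looking into the second stage from A: R3 + R4 = 18.54 kΩ appears in parallel with R2.
R2 ‖ (R3+R4) = 11.32 kΩ.
V_A = 24.7 × 11.32/(6.82 + 11.32) = 15.42 mV.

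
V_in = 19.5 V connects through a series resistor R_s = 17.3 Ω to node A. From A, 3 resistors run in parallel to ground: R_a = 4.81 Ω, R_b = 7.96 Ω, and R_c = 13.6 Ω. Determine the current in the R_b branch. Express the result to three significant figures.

Equivalent of the parallel group: R_p = 2.457 Ω.
Node voltage V_A = V_in · R_p/(R_s + R_p) = 19.5 × 0.1243 = 2.425 V.
Branch current I = V_A/R_b = 2.425/7.96 = 0.3046 A.
(Equivalently: I_total = 0.9870 A, then current-divider fraction G_k/ΣG = 0.3086.)

I ≈ 0.305 A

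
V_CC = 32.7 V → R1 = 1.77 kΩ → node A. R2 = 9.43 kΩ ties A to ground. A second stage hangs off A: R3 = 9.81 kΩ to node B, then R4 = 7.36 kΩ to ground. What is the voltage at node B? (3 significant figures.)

Looking into the second stage from A: R3 + R4 = 17.17 kΩ appears in parallel with R2.
R2 ‖ (R3+R4) = 6.087 kΩ.
V_A = 32.7 × 6.087/(1.77 + 6.087) = 25.33 V.
Then the unloaded second divider: V_B = V_A × R4/(R3+R4) = 25.33 × 0.4287 = 10.86 V.

V_B ≈ 10.9 V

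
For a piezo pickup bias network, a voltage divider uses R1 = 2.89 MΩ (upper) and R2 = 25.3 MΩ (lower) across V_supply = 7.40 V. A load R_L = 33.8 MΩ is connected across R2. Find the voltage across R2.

R2 ‖ R_L = (25.3 × 33.8)/(25.3 + 33.8) = 14.47 MΩ.
Then V_out = V_supply · R2'/(R1 + R2') = 7.40 × 14.47/17.36 = 6.168 V.

V_out ≈ 6.17 V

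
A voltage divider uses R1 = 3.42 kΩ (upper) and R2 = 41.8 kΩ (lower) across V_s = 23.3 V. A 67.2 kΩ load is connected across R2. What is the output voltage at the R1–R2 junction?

V_out ≈ 20.6 V

First combine the lower leg with the load: R2 ‖ R_L = 25.77 kΩ.
Now apply the divider: V_out = 23.3 × 0.8828 = 20.57 V.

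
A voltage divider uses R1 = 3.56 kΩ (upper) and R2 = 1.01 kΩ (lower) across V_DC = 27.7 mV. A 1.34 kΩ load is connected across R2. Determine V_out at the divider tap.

First combine the lower leg with the load: R2 ‖ R_L = 0.5759 kΩ.
Then V_out = V_DC · R2'/(R1 + R2') = 27.7 × 0.5759/4.136 = 3.857 mV.

V_out ≈ 3.86 mV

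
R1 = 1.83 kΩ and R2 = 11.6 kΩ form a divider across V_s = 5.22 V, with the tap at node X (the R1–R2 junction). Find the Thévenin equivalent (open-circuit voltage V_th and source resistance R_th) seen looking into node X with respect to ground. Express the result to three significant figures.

V_th ≈ 4.51 V, R_th ≈ 1.58 kΩ

With X open, the divider is unloaded: V_th = 5.22 × 11.6/13.43 = 4.509 V.
With V_s suppressed (replaced by a short), R_th = R1 ‖ R2 = (1.830 × 11.6)/(1.830 + 11.6) = 1.581 kΩ.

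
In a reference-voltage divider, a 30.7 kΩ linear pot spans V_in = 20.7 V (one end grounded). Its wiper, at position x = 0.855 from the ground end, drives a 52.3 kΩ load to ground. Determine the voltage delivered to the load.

Split the track: R_lower = x·R_p = 26.25 kΩ, R_upper = (1−x)·R_p = 4.452 kΩ.
Lower segment in parallel with the load: 26.25 ‖ 52.3 = 17.48 kΩ.
Loaded-divider output: V_out = 20.7 × 0.7970 = 16.50 V.

V_out ≈ 16.5 V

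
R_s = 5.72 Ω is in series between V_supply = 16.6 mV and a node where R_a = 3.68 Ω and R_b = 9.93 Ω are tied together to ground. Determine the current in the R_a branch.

I ≈ 1.44 mA

Parallel bank: R_p = 1/(1/3.68 + 1/9.93) = 2.685 Ω.
V_A by voltage divider: V_A = 16.6 × 2.685/(5.72 + 2.685) = 5.303 mV.
Branch current I = V_A/R_a = 5.303/3.68 = 1.441 mA.
(Check via current divider: I_total = 1.975 mA; share G_k/ΣG = 0.7296 → same result.)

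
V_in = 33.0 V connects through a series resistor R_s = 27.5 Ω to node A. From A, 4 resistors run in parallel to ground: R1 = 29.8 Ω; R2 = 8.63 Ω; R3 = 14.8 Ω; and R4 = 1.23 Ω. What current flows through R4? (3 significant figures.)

I ≈ 0.915 A

Parallel bank: R_p = 1/(1/29.8 + 1/8.63 + 1/14.8 + 1/1.23) = 0.9709 Ω.
V_A by voltage divider: V_A = 33.0 × 0.9709/(27.5 + 0.9709) = 1.125 V.
I(R4) = V_A / R4 = 1.125/1.23 = 0.9149 A.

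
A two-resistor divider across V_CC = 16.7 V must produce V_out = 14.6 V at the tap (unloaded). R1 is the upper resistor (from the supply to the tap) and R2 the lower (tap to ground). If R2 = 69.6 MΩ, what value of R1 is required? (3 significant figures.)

V_out/V_CC = R2/(R1+R2) = 0.8743.
So R1 = R2 · (V_CC/V_out − 1) = 69.6 × (16.7/14.6 − 1) = 69.6 × 0.1438 = 10.01 MΩ.

R1 ≈ 10.0 MΩ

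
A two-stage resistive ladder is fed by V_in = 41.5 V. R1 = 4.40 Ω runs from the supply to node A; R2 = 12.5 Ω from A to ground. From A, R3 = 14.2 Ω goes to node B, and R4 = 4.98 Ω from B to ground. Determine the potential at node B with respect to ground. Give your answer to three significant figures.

The second stage (R3 + R4 = 19.18 Ω) loads node A in parallel with R2.
R2 ‖ (R3+R4) = 7.568 Ω.
V_A = 41.5 × 7.568/(4.40 + 7.568) = 26.24 V.
Stage 2 is unloaded, so V_B = V_A · R4/(R3+R4) = 26.24 × 4.98/19.18 = 6.814 V.

V_B ≈ 6.81 V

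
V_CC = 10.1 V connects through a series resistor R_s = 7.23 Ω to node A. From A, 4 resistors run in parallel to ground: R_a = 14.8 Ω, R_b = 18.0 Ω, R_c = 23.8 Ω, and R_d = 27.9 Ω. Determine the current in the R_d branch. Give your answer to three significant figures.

Combine the parallel branches: R_p = (1/14.8 + 1/18.0 + 1/23.8 + 1/27.9)⁻¹ = 4.976 Ω.
Node voltage V_A = V_CC · R_p/(R_s + R_p) = 10.1 × 0.4076 = 4.117 V.
I(R_d) = V_A / R_d = 4.117/27.9 = 0.1476 A.

I ≈ 0.148 A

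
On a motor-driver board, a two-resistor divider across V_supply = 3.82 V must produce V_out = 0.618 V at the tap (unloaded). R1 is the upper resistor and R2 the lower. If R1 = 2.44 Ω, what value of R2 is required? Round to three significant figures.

R2 ≈ 0.471 Ω

V_out/V_supply = R2/(R1+R2) = 0.1618.
Rearranging, R2 = R1·k/(1−k) = 2.44 × 0.1930 = 0.4709 Ω.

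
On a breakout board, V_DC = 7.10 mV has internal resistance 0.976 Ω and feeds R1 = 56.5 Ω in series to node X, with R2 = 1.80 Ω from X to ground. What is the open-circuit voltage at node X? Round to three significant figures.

R1' = 0.976 + 56.5 = 57.48 Ω (source resistance + R1).
V_th is the unloaded tap voltage: V_DC · R2/(R1'+R2) = 7.10 × 0.03037 = 0.2156 mV.

V_th ≈ 0.216 mV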